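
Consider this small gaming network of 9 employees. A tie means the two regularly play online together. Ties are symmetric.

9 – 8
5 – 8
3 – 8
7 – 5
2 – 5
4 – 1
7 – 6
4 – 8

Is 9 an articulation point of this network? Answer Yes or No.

Even without 9, every remaining node can still reach every other (the residual graph is connected), so 9 is not a cut vertex.

No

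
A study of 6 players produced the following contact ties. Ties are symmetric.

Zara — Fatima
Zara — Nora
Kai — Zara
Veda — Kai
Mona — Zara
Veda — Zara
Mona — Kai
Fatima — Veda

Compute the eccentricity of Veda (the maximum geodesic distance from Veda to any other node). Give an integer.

2

Distances from Veda: Fatima:1, Kai:1, Mona:2, Nora:2, Zara:1.
The largest is 2 (to Mona and Nora), so the eccentricity of Veda is 2.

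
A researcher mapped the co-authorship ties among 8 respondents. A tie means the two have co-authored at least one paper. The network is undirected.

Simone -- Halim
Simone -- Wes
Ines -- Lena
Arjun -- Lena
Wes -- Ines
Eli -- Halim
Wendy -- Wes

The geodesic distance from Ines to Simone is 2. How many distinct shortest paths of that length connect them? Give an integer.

The shortest distance is 2, and the only length-2 path is Ines–Wes–Simone. So there is exactly 1 shortest path.

1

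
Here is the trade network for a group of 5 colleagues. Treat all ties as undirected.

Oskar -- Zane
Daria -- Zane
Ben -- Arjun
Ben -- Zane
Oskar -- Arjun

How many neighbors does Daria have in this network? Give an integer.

1

Daria is directly tied to Zane. That is 1 neighbor, so the degree of Daria is 1.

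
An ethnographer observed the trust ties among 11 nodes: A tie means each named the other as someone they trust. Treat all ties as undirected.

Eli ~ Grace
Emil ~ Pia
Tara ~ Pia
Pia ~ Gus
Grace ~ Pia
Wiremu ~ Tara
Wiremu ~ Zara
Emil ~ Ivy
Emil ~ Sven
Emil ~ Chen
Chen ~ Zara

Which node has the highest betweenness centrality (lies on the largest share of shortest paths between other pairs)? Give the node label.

Pia

Unnormalized betweenness of each node: Chen:13/2, Eli:0, Emil:47/2, Grace:9, Gus:0, Ivy:0, Pia:28, Sven:0, Tara:15/2, Wiremu:7/2, Zara:3.
Pia has the largest value, 28, making it the main broker — the node through which the most shortest paths run.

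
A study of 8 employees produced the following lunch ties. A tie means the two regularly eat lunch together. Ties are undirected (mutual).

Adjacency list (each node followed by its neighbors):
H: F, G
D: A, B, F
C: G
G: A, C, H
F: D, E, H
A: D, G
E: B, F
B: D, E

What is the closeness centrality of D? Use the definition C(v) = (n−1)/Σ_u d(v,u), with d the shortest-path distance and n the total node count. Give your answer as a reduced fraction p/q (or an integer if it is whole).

7/12

Distances from D: A:1, B:1, C:3, E:2, F:1, G:2, H:2. Sum = 12.
n = 8, so closeness = 7/12.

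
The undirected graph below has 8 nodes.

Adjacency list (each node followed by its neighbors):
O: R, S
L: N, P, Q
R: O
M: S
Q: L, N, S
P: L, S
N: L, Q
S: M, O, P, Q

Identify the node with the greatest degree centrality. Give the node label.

Degrees — L:3, M:1, N:2, O:2, P:2, Q:3, R:1, S:4.
The maximum is 4, attained only by S.

S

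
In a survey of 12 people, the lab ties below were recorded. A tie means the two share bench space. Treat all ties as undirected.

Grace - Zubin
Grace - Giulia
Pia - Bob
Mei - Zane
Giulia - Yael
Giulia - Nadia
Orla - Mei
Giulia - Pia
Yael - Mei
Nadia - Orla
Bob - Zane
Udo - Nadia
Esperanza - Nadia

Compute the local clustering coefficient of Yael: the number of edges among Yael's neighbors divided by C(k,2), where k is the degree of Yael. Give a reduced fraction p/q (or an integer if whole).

Yael's neighbors: Giulia and Mei (k = 2).
Possible neighbor pairs: C(2,2) = 1. Edges among them: none → e = 0.
Clustering(Yael) = 0/1.

0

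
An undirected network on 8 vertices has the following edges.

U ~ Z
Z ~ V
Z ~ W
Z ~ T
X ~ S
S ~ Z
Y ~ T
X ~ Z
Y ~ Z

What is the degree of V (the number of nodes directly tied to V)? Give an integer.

V is directly tied to Z. That is 1 neighbor, so the degree of V is 1.

1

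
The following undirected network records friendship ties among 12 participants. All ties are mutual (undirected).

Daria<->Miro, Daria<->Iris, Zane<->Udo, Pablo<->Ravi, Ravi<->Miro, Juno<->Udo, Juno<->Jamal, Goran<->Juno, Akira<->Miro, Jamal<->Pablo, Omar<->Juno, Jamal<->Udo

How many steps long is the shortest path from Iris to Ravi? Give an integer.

One shortest route is Iris – Daria – Miro – Ravi, which uses 3 edges, and at distance 2 from Iris we only reach {Miro}, which does not include Ravi. So d(Iris,Ravi) = 3.

3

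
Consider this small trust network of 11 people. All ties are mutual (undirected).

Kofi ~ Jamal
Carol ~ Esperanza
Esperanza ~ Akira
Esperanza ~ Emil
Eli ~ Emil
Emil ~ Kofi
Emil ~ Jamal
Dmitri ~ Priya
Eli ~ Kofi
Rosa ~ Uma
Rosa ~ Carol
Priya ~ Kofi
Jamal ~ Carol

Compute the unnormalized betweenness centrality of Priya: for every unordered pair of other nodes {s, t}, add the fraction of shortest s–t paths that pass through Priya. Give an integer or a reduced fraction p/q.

Pairs whose geodesics pass through Priya — Carol–Dmitri: 1; Uma–Dmitri: 1; Dmitri–Esperanza: 1; Dmitri–Jamal: 1; Dmitri–Kofi: 1; Dmitri–Eli: 1; Dmitri–Emil: 1; Dmitri–Rosa: 1; Dmitri–Akira: 1.
All other pairs contribute 0.
Summing the contributions gives betweenness(Priya) = 9.

9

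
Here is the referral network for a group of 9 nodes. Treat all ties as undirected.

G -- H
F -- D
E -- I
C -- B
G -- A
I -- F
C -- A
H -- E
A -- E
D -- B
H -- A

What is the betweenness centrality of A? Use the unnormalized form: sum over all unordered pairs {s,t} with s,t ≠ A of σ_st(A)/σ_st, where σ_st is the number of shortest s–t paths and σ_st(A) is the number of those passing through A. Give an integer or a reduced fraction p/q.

Pairs whose geodesics pass through A — F–G: 1/2; D–G: 1; D–H: 1/2; B–G: 1; B–H: 1; B–E: 1; C–G: 1; C–H: 1; C–E: 1; C–I: 1; G–E: 1/2; G–I: 1/2.
All other pairs contribute 0.
Summing the contributions gives betweenness(A) = 10.

10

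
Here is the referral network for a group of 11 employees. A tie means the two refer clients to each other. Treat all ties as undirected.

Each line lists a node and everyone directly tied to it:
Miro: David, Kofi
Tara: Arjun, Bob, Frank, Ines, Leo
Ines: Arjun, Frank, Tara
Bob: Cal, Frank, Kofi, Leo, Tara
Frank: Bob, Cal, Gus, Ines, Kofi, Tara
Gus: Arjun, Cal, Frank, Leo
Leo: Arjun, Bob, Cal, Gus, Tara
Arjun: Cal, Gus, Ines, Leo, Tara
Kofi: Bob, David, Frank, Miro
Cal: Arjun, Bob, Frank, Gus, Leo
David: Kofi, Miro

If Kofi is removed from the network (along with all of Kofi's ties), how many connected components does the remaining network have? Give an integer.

Without Kofi, the remaining ties split the others into: {Arjun, Bob, Cal, Frank, Gus, Ines, Leo, Tara}; {David, Miro}.
That's 2 separate components.

2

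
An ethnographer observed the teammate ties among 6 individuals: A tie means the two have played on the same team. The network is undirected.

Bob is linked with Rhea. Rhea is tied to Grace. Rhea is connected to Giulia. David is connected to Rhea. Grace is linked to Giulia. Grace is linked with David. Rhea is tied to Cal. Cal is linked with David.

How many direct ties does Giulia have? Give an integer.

2

Giulia is directly tied to Grace and Rhea. That is 2 neighbors, so the degree of Giulia is 2.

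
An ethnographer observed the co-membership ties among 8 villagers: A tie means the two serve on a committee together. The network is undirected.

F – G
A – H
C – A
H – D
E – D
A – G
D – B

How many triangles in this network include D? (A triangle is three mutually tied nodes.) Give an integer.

0

D's neighbors are B, E, and H, but none of them are tied to each other, so no triangle contains D.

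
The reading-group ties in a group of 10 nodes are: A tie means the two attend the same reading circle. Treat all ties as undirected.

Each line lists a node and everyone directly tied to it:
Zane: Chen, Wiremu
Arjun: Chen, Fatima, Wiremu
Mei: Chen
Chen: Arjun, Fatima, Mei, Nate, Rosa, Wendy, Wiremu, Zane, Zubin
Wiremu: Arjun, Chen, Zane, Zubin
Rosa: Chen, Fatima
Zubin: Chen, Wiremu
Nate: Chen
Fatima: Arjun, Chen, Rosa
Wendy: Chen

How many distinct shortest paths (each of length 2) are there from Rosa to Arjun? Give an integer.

The shortest distance is 2. The length-2 paths are: Rosa–Chen–Arjun; Rosa–Fatima–Arjun.
That gives 2 distinct shortest paths.

2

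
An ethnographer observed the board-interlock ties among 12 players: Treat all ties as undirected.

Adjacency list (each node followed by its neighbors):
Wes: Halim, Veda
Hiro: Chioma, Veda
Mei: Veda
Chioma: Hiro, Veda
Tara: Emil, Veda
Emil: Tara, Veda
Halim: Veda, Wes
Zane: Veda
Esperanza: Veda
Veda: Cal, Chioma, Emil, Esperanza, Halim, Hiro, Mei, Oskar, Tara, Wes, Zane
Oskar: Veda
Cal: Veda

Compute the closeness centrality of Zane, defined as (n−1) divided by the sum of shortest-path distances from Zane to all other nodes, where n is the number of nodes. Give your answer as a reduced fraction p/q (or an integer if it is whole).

11/21

Distances from Zane: Cal:2, Chioma:2, Emil:2, Esperanza:2, Halim:2, Hiro:2, Mei:2, Oskar:2, Tara:2, Veda:1, Wes:2. Sum = 21.
n = 12, so closeness = 11/21.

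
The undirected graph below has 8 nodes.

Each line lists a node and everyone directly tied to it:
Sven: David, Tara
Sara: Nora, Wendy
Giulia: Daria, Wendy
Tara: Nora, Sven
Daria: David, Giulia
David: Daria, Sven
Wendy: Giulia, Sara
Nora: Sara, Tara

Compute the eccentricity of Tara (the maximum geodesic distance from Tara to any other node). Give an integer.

Distances from Tara: Daria:3, David:2, Giulia:4, Nora:1, Sara:2, Sven:1, Wendy:3.
The largest is 4 (to Giulia), so the eccentricity of Tara is 4.

4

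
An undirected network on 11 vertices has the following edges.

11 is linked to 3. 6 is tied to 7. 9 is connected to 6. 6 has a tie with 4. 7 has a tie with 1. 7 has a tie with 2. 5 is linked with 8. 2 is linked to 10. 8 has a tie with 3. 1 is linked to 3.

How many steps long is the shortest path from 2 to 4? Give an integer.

One shortest route is 2 – 7 – 6 – 4, which uses 3 edges, and at distance 2 from 2 we only reach {1, 6}, which does not include 4. So d(2,4) = 3.

3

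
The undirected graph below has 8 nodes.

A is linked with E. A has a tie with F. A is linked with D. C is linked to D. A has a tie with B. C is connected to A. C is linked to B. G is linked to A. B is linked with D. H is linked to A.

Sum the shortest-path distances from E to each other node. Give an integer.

Distances from E: A:1, B:2, C:2, D:2, F:2, G:2, H:2.
Sum = 1 + 2 + 2 + 2 + 2 + 2 + 2 = 13.

13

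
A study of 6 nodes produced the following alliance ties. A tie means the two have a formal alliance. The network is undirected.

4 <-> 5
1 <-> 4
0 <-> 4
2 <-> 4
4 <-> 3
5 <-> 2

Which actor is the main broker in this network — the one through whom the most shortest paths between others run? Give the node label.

Unnormalized betweenness of each node: 0:0, 1:0, 2:0, 3:0, 4:9, 5:0.
4 has the largest value, 9, making it the main broker — the node through which the most shortest paths run.

4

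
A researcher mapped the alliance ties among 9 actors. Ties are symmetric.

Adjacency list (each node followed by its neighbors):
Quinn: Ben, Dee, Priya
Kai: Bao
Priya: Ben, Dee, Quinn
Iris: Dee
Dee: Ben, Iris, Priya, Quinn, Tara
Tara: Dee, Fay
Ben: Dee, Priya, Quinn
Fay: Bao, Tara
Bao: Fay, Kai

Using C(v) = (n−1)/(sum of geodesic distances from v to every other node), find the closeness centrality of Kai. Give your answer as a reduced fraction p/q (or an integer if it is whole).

4/15

Distances from Kai: Bao:1, Ben:5, Dee:4, Fay:2, Iris:5, Priya:5, Quinn:5, Tara:3. Sum = 30.
n = 9, so closeness = 8/30 = 4/15.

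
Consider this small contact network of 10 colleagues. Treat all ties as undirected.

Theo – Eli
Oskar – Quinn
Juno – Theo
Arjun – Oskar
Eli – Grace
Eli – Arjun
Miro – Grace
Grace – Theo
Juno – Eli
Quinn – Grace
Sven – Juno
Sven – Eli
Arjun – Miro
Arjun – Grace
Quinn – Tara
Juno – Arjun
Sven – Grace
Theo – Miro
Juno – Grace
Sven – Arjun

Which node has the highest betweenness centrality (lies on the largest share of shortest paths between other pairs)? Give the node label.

Grace

Unnormalized betweenness of each node: Arjun:97/15, Eli:47/60, Grace:263/20, Juno:47/60, Miro:9/20, Oskar:1, Quinn:87/10, Sven:0, Tara:0, Theo:2/3.
Grace has the largest value, 263/20, making it the main broker — the node through which the most shortest paths run.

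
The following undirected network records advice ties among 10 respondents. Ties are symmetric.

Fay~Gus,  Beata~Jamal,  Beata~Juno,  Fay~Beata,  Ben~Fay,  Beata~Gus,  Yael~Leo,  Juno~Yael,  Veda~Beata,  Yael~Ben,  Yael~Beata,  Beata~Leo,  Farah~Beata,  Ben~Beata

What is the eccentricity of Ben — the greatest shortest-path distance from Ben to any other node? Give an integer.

2

Distances from Ben: Beata:1, Farah:2, Fay:1, Gus:2, Jamal:2, Juno:2, Leo:2, Veda:2, Yael:1.
The largest is 2 (to Gus, Juno, Farah, Jamal, Leo, and Veda), so the eccentricity of Ben is 2.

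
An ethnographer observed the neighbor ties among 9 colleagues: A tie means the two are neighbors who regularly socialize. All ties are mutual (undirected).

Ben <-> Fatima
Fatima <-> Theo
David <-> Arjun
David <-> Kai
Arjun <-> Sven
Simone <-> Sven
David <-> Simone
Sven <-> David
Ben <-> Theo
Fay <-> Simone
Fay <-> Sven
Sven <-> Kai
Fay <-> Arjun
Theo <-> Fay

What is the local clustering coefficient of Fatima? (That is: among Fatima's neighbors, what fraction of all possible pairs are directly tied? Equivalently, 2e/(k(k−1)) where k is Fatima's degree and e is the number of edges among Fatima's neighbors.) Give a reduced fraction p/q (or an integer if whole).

1

Fatima's neighbors: Ben and Theo (k = 2).
Possible neighbor pairs: C(2,2) = 1. Edges among them: Ben–Theo → e = 1.
Clustering(Fatima) = 1/1.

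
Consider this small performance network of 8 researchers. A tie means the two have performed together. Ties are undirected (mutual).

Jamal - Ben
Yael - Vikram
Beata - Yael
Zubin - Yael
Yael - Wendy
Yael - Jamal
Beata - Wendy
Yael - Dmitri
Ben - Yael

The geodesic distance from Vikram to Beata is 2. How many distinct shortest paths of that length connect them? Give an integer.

The shortest distance is 2, and the only length-2 path is Vikram–Yael–Beata. So there is exactly 1 shortest path.

1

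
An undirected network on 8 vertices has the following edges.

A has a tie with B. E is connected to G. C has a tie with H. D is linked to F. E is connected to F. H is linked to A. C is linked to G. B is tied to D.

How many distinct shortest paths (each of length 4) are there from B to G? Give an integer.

The shortest distance is 4. The length-4 paths are: B–A–H–C–G; B–D–F–E–G.
That gives 2 distinct shortest paths.

2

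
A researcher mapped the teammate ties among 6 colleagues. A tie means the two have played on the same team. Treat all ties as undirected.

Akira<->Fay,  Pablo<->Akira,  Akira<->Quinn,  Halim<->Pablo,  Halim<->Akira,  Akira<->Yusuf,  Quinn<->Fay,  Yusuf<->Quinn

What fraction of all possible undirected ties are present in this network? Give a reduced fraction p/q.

There are 8 edges and 6 nodes, so the maximum possible is C(6,2) = 15.
Density = 8/15.

8/15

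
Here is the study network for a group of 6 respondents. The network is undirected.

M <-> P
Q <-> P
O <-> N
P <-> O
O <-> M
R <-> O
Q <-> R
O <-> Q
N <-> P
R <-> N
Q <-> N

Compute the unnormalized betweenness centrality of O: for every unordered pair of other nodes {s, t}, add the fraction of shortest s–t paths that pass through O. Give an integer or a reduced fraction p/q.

7/3

Pairs whose geodesics pass through O — Q–M: 1/2; M–N: 1/2; M–R: 1; R–P: 1/3.
All other pairs contribute 0.
Summing the contributions gives betweenness(O) = 7/3.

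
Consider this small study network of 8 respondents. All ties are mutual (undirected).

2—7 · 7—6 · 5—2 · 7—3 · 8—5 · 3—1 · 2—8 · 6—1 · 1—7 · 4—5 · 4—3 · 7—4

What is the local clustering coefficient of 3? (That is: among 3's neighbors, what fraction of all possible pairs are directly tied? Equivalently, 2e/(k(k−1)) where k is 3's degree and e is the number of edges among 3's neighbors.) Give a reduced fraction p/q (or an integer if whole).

2/3

3's neighbors: 1, 4, and 7 (k = 3).
Possible neighbor pairs: C(3,2) = 3. Edges among them: 1–7, 4–7 → e = 2.
Clustering(3) = 2/3.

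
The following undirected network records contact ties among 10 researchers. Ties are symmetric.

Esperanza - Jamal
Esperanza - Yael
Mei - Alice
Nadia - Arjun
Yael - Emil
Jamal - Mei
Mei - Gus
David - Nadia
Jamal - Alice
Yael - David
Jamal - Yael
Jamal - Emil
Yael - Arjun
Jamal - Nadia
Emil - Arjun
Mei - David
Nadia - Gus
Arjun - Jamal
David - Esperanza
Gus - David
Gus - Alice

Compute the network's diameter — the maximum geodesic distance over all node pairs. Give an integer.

Eccentricity of each node (its greatest distance to any other): Alice:2, Arjun:2, David:2, Emil:3, Esperanza:2, Gus:3, Jamal:2, Mei:2, Nadia:2, Yael:2.
The maximum eccentricity is 3, realized for instance by the pair Gus–Emil via Gus – Alice – Jamal – Emil. So the diameter is 3.

3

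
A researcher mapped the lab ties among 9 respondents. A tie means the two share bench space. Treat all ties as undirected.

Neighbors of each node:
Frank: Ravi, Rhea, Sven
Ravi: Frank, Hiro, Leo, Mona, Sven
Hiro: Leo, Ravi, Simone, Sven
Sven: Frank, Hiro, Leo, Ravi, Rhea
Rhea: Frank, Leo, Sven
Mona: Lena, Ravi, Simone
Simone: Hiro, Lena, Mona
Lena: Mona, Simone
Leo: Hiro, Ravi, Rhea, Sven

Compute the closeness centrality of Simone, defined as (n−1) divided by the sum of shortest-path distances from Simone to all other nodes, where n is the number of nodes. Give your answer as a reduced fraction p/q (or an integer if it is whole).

8/15

Distances from Simone: Frank:3, Hiro:1, Lena:1, Leo:2, Mona:1, Ravi:2, Rhea:3, Sven:2. Sum = 15.
n = 9, so closeness = 8/15.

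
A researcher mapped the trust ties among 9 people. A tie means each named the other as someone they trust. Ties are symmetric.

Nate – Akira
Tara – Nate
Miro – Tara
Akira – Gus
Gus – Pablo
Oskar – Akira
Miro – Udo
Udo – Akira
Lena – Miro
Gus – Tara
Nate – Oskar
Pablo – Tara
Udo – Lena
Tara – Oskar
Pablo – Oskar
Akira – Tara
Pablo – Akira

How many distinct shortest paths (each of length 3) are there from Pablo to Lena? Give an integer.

2

The shortest distance is 3. The length-3 paths are: Pablo–Tara–Miro–Lena; Pablo–Akira–Udo–Lena.
That gives 2 distinct shortest paths.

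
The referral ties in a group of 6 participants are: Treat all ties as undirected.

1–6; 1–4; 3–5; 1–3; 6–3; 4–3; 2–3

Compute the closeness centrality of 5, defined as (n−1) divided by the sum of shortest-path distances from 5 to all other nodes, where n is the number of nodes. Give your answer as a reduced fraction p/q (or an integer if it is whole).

Distances from 5: 1:2, 2:2, 3:1, 4:2, 6:2. Sum = 9.
n = 6, so closeness = 5/9.

5/9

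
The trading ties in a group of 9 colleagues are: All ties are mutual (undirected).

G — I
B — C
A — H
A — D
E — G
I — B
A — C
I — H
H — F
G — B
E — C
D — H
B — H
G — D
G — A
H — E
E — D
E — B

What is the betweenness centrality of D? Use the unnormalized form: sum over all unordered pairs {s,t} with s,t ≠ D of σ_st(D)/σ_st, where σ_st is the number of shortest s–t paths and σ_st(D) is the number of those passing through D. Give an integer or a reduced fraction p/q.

Pairs whose geodesics pass through D — E–A: 1/4; H–G: 1/5; F–G: 1/5.
All other pairs contribute 0.
Summing the contributions gives betweenness(D) = 13/20.

13/20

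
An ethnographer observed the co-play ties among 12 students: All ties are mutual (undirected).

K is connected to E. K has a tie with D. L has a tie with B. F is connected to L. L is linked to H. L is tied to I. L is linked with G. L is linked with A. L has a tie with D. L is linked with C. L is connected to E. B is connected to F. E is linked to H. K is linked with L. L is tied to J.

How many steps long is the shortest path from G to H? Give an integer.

2

One shortest route is G – L – H, which uses 2 edges, and G and H are not directly tied, so nothing shorter exists. So d(G,H) = 2.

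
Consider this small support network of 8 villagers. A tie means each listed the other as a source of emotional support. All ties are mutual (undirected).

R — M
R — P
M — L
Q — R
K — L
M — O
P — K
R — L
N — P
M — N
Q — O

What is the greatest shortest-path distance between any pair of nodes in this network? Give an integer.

Eccentricity of each node (its greatest distance to any other): K:3, L:2, M:2, N:3, O:3, P:3, Q:3, R:2.
The maximum eccentricity is 3, realized for instance by the pair N–Q via N – P – R – Q. So the diameter is 3.

3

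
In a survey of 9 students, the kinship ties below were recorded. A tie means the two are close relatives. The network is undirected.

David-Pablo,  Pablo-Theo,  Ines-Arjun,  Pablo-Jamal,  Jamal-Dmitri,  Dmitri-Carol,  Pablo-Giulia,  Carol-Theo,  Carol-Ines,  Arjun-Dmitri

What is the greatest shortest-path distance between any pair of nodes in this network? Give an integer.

4

Eccentricity of each node (its greatest distance to any other): Arjun:4, Carol:3, David:4, Dmitri:3, Giulia:4, Ines:4, Jamal:3, Pablo:3, Theo:3.
The maximum eccentricity is 4, realized for instance by the pair David–Ines via David – Pablo – Theo – Carol – Ines. So the diameter is 4.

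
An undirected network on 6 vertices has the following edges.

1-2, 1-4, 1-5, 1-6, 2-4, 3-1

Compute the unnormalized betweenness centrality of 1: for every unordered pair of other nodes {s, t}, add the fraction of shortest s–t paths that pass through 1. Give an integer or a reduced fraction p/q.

Pairs whose geodesics pass through 1 — 5–2: 1; 5–3: 1; 5–4: 1; 5–6: 1; 2–3: 1; 2–6: 1; 3–4: 1; 3–6: 1; 4–6: 1.
All other pairs contribute 0.
Summing the contributions gives betweenness(1) = 9.

9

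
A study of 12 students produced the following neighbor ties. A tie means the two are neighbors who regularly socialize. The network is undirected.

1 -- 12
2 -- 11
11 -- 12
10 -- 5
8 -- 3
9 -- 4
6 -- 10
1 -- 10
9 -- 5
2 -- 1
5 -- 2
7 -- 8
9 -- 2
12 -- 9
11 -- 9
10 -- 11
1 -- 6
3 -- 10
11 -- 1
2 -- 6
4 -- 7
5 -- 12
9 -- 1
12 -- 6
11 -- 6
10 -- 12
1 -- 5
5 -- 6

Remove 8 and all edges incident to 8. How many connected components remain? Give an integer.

1

8's neighbors (3 and 7) remain reachable from one another through other ties, so the rest of the network stays in one piece.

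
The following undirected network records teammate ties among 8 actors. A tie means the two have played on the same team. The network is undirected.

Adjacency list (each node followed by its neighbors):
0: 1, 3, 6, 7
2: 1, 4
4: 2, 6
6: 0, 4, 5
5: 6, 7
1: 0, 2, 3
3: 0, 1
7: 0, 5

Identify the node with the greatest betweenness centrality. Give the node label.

Unnormalized betweenness of each node: 0:17/2, 1:7/2, 2:3/2, 3:0, 4:2, 5:1, 6:6, 7:3/2.
0 has the largest value, 17/2, making it the main broker — the node through which the most shortest paths run.

0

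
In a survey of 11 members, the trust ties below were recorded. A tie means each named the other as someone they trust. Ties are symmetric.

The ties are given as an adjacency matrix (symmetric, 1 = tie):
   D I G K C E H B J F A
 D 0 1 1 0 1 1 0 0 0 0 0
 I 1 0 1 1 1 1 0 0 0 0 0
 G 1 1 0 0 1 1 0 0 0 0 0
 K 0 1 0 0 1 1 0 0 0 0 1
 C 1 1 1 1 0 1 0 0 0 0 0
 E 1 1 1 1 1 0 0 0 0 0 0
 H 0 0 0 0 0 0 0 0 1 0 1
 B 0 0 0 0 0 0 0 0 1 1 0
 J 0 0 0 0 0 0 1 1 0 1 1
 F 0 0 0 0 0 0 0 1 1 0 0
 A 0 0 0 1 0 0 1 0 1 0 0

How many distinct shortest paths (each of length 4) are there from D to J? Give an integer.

3

The shortest distance is 4. The length-4 paths are: D–I–K–A–J; D–C–K–A–J; D–E–K–A–J.
That gives 3 distinct shortest paths.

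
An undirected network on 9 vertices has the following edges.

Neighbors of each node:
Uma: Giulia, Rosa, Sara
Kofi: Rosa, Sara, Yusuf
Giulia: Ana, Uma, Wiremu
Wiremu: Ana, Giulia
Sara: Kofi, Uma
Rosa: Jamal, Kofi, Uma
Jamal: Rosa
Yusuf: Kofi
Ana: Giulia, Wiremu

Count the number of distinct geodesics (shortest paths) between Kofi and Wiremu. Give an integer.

The shortest distance is 4. The length-4 paths are: Kofi–Sara–Uma–Giulia–Wiremu; Kofi–Rosa–Uma–Giulia–Wiremu.
That gives 2 distinct shortest paths.

2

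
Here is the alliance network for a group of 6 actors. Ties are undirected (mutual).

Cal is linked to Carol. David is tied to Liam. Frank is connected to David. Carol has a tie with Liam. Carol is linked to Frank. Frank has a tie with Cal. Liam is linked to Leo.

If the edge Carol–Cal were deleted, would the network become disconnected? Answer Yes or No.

Even without that edge, Carol still reaches Cal via Carol – Frank – Cal, so the network stays connected. Not a bridge.

No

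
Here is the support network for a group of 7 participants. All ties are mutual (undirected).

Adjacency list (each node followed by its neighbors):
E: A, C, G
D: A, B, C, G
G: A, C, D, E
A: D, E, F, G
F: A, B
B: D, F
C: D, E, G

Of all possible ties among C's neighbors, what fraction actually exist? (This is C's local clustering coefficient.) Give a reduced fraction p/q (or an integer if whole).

2/3

C's neighbors: D, E, and G (k = 3).
Possible neighbor pairs: C(3,2) = 3. Edges among them: D–G, E–G → e = 2.
Clustering(C) = 2/3.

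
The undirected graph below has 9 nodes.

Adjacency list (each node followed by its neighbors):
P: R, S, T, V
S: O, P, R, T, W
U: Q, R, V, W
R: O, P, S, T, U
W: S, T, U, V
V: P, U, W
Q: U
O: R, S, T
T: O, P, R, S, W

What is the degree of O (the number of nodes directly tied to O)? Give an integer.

3

O is directly tied to R, S, and T. That is 3 neighbors, so the degree of O is 3.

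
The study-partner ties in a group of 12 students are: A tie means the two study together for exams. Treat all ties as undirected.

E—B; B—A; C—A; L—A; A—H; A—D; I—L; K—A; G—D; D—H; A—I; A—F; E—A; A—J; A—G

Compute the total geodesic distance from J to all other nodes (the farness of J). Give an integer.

Distances from J: A:1, B:2, C:2, D:2, E:2, F:2, G:2, H:2, I:2, K:2, L:2.
Sum = 1 + 2 + 2 + 2 + 2 + 2 + 2 + 2 + 2 + 2 + 2 = 21.

21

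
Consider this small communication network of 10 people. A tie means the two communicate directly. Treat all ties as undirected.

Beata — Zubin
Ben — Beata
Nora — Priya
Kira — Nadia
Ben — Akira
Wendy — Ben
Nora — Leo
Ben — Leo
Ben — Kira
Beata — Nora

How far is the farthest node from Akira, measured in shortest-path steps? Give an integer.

Distances from Akira: Beata:2, Ben:1, Kira:2, Leo:2, Nadia:3, Nora:3, Priya:4, Wendy:2, Zubin:3.
The largest is 4 (to Priya), so the eccentricity of Akira is 4.

4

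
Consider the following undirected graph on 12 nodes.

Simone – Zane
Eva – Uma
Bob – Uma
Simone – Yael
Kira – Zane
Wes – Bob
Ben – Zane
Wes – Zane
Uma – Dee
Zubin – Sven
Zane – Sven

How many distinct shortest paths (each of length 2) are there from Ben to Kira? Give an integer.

1

The shortest distance is 2, and the only length-2 path is Ben–Zane–Kira. So there is exactly 1 shortest path.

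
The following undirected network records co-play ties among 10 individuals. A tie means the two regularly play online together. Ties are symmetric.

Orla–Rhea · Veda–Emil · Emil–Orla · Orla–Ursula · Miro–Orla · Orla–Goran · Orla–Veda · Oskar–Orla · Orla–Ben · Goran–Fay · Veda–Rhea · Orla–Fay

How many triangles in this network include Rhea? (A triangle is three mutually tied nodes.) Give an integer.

1

Rhea's neighbors: Orla and Veda.
Neighbor pairs that are themselves tied: Rhea–Orla–Veda. Each forms one triangle with Rhea, for 1 in total.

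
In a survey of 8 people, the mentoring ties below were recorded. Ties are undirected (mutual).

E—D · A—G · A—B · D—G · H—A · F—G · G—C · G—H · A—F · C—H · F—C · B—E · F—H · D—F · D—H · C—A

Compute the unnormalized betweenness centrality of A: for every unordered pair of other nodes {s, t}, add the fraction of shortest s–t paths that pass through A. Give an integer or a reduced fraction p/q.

17/4

Pairs whose geodesics pass through A — F–B: 1; H–B: 1; C–E: 1/4; C–B: 1; G–B: 1.
All other pairs contribute 0.
Summing the contributions gives betweenness(A) = 17/4.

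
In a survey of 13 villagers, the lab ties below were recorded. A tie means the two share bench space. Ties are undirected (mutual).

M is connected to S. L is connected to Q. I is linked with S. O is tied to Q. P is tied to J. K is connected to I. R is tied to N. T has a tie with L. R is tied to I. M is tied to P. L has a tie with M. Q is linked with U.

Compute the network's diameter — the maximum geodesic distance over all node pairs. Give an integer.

7

Eccentricity of each node (its greatest distance to any other): I:5, J:6, K:6, L:5, M:4, N:7, O:7, P:5, Q:6, R:6, S:4, T:6, U:7.
The maximum eccentricity is 7, realized for instance by the pair O–N via O – Q – L – M – S – I – R – N. So the diameter is 7.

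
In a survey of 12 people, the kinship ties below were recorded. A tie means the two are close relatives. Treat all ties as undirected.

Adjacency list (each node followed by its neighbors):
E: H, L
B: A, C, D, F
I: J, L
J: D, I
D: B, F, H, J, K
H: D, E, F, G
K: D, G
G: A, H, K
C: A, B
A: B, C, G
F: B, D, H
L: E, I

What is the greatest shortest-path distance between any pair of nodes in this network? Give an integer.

5

Eccentricity of each node (its greatest distance to any other): A:4, B:4, C:5, D:3, E:4, F:3, G:4, H:3, I:4, J:3, K:4, L:5.
The maximum eccentricity is 5, realized for instance by the pair L–C via L – E – H – D – B – C. So the diameter is 5.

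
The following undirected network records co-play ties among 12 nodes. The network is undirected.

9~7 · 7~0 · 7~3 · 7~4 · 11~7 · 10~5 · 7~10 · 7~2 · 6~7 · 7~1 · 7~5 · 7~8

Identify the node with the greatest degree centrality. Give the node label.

7

Degrees — 0:1, 1:1, 2:1, 3:1, 4:1, 5:2, 6:1, 7:11, 8:1, 9:1, 10:2, 11:1.
The maximum is 11, attained only by 7.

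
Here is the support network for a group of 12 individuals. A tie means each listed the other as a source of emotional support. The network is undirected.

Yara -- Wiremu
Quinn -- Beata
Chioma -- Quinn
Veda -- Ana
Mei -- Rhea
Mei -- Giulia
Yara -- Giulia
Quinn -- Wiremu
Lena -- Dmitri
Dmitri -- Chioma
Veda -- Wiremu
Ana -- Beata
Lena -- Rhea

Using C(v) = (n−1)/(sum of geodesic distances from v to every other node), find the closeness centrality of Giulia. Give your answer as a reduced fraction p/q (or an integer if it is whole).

11/31

Distances from Giulia: Ana:4, Beata:4, Chioma:4, Dmitri:4, Lena:3, Mei:1, Quinn:3, Rhea:2, Veda:3, Wiremu:2, Yara:1. Sum = 31.
n = 12, so closeness = 11/31.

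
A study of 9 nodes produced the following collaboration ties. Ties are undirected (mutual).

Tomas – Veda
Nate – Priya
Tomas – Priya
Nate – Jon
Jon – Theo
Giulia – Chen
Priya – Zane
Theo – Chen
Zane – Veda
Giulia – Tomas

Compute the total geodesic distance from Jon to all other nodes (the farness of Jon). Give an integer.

Distances from Jon: Chen:2, Giulia:3, Nate:1, Priya:2, Theo:1, Tomas:3, Veda:4, Zane:3.
Sum = 2 + 3 + 1 + 2 + 1 + 3 + 4 + 3 = 19.

19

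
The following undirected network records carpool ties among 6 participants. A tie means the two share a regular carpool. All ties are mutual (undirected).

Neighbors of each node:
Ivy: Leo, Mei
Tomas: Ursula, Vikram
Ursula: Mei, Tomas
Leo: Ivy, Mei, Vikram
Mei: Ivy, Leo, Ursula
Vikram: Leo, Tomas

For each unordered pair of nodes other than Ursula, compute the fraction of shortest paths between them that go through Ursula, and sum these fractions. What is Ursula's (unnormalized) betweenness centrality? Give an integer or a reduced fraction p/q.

3/2

Pairs whose geodesics pass through Ursula — Ivy–Tomas: 1/2; Tomas–Mei: 1.
All other pairs contribute 0.
Summing the contributions gives betweenness(Ursula) = 3/2.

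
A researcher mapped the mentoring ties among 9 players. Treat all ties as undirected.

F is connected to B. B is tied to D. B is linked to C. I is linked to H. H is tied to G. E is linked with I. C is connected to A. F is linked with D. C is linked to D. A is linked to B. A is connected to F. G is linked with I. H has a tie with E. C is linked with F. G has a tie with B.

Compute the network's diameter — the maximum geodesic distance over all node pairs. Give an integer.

Eccentricity of each node (its greatest distance to any other): A:4, B:3, C:4, D:4, E:4, F:4, G:2, H:3, I:3.
The maximum eccentricity is 4, realized for instance by the pair E–A via E – H – G – B – A. So the diameter is 4.

4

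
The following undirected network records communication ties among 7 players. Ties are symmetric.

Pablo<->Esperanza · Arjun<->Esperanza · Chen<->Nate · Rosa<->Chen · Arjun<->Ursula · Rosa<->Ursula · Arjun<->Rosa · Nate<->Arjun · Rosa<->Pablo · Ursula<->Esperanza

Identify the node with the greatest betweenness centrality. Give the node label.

Unnormalized betweenness of each node: Arjun:4, Chen:5/6, Esperanza:4/3, Nate:3/4, Pablo:7/12, Rosa:59/12, Ursula:7/12.
Rosa has the largest value, 59/12, making it the main broker — the node through which the most shortest paths run.

Rosa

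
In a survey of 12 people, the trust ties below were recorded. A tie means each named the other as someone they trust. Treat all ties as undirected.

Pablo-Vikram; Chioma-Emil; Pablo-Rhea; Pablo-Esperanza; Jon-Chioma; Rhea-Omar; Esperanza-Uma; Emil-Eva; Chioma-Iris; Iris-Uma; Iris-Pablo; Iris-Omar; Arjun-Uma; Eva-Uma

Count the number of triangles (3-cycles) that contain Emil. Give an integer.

Emil's neighbors are Chioma and Eva, but none of them are tied to each other, so no triangle contains Emil.

0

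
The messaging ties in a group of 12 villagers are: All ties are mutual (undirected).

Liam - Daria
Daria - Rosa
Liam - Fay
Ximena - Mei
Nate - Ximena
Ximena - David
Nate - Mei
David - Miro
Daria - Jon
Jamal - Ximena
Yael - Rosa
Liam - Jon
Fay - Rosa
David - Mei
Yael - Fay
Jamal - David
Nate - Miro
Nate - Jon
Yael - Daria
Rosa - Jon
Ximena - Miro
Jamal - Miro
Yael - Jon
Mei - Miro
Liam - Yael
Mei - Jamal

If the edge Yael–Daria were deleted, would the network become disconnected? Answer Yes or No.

No

Even without that edge, Yael still reaches Daria via Yael – Rosa – Daria, so the network stays connected. Not a bridge.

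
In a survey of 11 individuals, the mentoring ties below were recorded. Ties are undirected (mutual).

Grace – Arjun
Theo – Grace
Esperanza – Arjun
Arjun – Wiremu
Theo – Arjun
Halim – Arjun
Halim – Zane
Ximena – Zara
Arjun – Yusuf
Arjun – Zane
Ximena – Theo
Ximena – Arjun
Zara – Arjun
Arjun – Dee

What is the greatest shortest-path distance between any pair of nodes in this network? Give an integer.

2

Eccentricity of each node (its greatest distance to any other): Arjun:1, Dee:2, Esperanza:2, Grace:2, Halim:2, Theo:2, Wiremu:2, Ximena:2, Yusuf:2, Zane:2, Zara:2.
The maximum eccentricity is 2, realized for instance by the pair Zara–Grace via Zara – Arjun – Grace. So the diameter is 2.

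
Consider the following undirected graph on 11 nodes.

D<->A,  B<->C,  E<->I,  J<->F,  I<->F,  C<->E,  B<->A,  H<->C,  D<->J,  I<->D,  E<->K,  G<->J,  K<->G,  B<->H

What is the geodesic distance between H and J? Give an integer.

One shortest route is H – B – A – D – J, which uses 4 edges, and at distance 3 from H we only reach {D, I, K}, which does not include J. So d(H,J) = 4.

4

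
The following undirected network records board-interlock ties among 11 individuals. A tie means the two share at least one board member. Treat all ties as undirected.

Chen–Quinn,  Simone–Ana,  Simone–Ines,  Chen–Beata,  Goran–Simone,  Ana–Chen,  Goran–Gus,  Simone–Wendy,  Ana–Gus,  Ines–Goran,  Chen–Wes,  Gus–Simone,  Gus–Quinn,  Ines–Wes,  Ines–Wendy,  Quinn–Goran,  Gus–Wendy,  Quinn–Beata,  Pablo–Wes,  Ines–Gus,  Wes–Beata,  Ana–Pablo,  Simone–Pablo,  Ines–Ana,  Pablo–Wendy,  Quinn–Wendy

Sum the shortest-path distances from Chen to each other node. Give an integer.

16

Distances from Chen: Ana:1, Beata:1, Goran:2, Gus:2, Ines:2, Pablo:2, Quinn:1, Simone:2, Wendy:2, Wes:1.
Sum = 1 + 1 + 2 + 2 + 2 + 2 + 1 + 2 + 2 + 1 = 16.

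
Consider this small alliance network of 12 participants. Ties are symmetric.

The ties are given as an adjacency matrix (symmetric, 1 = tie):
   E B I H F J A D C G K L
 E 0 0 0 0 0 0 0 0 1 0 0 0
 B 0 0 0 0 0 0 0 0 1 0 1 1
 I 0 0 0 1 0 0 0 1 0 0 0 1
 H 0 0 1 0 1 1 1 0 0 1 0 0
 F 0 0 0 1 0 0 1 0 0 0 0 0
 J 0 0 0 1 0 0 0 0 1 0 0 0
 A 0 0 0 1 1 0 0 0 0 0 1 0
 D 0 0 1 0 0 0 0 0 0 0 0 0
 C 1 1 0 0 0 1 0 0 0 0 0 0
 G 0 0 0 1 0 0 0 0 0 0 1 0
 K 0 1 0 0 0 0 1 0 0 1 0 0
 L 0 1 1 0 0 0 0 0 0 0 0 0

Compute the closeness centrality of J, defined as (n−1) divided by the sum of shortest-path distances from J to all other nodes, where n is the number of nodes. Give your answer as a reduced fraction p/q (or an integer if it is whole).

11/23

Distances from J: A:2, B:2, C:1, D:3, E:2, F:2, G:2, H:1, I:2, K:3, L:3. Sum = 23.
n = 12, so closeness = 11/23.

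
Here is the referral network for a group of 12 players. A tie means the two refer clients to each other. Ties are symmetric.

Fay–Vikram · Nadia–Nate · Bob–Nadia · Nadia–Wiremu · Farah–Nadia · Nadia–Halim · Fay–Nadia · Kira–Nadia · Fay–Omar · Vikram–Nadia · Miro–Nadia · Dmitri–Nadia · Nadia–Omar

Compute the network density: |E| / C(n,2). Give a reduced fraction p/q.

13/66

There are 13 edges and 12 nodes, so the maximum possible is C(12,2) = 66.
Density = 13/66.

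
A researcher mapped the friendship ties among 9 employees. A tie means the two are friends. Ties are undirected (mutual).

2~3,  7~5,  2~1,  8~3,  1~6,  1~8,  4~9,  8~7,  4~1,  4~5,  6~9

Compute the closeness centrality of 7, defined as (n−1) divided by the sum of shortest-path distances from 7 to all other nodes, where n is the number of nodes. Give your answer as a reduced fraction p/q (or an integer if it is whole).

8/17

Distances from 7: 1:2, 2:3, 3:2, 4:2, 5:1, 6:3, 8:1, 9:3. Sum = 17.
n = 9, so closeness = 8/17.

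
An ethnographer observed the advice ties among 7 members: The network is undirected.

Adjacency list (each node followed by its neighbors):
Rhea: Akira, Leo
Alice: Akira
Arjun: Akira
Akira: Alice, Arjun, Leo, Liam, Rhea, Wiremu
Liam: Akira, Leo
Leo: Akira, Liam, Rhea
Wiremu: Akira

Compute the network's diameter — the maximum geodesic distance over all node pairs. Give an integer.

Eccentricity of each node (its greatest distance to any other): Akira:1, Alice:2, Arjun:2, Leo:2, Liam:2, Rhea:2, Wiremu:2.
The maximum eccentricity is 2, realized for instance by the pair Rhea–Liam via Rhea – Akira – Liam. So the diameter is 2.

2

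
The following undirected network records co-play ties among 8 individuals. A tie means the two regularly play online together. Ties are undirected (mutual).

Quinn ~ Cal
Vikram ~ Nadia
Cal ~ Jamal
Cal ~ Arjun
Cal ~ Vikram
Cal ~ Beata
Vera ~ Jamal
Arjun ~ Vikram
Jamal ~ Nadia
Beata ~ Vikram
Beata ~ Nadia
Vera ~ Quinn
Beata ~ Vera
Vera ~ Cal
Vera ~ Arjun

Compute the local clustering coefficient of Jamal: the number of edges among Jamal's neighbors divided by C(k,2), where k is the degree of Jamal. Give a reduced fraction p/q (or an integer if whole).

1/3

Jamal's neighbors: Cal, Nadia, and Vera (k = 3).
Possible neighbor pairs: C(3,2) = 3. Edges among them: Cal–Vera → e = 1.
Clustering(Jamal) = 1/3.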